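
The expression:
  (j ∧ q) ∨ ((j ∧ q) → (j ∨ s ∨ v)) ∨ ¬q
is always true.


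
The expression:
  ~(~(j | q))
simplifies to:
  j | q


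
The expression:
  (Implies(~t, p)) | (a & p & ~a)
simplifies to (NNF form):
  p | t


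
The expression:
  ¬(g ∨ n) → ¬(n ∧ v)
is always true.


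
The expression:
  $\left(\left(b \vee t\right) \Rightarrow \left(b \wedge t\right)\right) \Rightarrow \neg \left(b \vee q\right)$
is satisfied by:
  {q: False, b: False, t: False}
  {t: True, q: False, b: False}
  {t: True, q: True, b: False}
  {b: True, q: False, t: False}
  {b: True, q: True, t: False}


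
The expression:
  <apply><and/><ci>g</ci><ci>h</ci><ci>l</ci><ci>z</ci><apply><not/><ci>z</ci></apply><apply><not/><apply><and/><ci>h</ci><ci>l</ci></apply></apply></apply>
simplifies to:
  <false/>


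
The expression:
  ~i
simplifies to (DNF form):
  ~i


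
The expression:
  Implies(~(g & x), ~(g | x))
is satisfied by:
  {x: False, g: False}
  {g: True, x: True}


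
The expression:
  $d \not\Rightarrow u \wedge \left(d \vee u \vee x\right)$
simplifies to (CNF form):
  $d \wedge \neg u$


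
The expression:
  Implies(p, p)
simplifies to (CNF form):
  True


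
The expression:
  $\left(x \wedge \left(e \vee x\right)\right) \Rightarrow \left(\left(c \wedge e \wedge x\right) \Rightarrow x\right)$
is always true.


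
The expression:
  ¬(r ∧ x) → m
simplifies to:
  m ∨ (r ∧ x)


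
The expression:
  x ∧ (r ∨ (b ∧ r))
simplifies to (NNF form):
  r ∧ x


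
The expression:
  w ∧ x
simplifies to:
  w ∧ x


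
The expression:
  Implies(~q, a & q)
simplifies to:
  q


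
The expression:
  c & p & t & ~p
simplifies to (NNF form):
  False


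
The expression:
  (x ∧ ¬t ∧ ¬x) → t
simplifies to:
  True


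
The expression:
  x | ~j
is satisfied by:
  {x: True, j: False}
  {j: False, x: False}
  {j: True, x: True}


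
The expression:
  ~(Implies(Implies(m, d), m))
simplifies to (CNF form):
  ~m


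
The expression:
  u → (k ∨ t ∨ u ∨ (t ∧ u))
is always true.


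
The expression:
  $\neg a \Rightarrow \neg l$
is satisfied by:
  {a: True, l: False}
  {l: False, a: False}
  {l: True, a: True}


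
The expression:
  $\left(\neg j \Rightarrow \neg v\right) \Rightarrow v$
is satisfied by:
  {v: True}


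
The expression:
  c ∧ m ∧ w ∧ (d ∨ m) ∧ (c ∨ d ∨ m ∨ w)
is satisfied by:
  {c: True, m: True, w: True}


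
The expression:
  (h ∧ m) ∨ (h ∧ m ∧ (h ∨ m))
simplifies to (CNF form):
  h ∧ m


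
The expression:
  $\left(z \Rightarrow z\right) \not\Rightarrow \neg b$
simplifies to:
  $b$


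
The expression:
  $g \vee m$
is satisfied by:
  {m: True, g: True}
  {m: True, g: False}
  {g: True, m: False}


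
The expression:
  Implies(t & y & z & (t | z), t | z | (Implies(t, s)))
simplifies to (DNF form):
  True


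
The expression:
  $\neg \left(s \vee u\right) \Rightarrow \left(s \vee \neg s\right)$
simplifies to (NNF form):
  $\text{True}$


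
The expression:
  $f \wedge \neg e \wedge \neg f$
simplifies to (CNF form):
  $\text{False}$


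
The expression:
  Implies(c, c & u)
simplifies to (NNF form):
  u | ~c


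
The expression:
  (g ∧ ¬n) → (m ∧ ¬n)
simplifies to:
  m ∨ n ∨ ¬g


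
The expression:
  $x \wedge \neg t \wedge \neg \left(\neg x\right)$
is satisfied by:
  {x: True, t: False}


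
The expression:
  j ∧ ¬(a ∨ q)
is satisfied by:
  {j: True, q: False, a: False}


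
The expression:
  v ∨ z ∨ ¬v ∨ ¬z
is always true.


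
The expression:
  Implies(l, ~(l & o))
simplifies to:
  ~l | ~o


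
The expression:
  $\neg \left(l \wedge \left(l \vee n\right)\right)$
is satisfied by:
  {l: False}


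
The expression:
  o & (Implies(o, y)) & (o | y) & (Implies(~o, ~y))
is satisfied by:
  {o: True, y: True}


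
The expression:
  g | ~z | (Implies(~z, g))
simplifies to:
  True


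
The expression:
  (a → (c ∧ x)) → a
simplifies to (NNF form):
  a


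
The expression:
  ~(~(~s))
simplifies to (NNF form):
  ~s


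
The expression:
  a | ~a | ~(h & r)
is always true.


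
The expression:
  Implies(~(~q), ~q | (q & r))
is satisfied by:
  {r: True, q: False}
  {q: False, r: False}
  {q: True, r: True}


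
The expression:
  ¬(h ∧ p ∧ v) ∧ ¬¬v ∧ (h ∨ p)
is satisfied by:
  {p: True, v: True, h: False}
  {h: True, v: True, p: False}


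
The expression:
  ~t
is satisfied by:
  {t: False}


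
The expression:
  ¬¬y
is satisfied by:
  {y: True}


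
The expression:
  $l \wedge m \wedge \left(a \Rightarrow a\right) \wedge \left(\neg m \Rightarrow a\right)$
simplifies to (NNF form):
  $l \wedge m$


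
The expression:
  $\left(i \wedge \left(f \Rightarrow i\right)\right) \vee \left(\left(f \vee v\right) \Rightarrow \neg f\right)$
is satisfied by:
  {i: True, f: False}
  {f: False, i: False}
  {f: True, i: True}


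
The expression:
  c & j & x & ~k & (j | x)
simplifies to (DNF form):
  c & j & x & ~k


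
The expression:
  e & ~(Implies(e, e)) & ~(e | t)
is never true.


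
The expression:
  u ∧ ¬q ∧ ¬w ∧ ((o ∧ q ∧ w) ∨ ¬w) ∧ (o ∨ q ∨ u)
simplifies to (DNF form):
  u ∧ ¬q ∧ ¬w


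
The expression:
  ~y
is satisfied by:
  {y: False}


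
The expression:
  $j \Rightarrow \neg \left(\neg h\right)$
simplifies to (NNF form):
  $h \vee \neg j$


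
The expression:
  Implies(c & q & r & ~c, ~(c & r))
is always true.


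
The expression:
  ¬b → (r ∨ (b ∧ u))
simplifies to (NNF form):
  b ∨ r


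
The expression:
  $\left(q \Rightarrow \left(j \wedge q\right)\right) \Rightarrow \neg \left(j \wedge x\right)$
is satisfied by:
  {x: False, j: False}
  {j: True, x: False}
  {x: True, j: False}


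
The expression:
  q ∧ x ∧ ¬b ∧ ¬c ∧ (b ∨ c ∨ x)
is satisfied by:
  {x: True, q: True, b: False, c: False}


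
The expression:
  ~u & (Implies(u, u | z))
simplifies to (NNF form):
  ~u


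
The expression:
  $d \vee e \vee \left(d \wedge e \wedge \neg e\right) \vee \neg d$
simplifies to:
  $\text{True}$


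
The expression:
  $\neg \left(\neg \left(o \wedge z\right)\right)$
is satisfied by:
  {z: True, o: True}


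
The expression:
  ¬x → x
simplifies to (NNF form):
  x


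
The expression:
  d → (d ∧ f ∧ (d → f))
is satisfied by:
  {f: True, d: False}
  {d: False, f: False}
  {d: True, f: True}


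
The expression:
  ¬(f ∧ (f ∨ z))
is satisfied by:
  {f: False}


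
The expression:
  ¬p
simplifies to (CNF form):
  ¬p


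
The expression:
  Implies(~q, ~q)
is always true.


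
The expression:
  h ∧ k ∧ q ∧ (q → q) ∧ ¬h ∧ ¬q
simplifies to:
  False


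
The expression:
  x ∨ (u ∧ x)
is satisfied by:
  {x: True}


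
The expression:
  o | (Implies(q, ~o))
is always true.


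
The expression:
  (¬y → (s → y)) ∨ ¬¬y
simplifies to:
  y ∨ ¬s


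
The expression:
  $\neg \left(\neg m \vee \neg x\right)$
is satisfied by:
  {m: True, x: True}


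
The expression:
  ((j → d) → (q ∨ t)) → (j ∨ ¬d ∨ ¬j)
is always true.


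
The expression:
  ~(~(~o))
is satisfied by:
  {o: False}


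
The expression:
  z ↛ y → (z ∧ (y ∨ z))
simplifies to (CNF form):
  True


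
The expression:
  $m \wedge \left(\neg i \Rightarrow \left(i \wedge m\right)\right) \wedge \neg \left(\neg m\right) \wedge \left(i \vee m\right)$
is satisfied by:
  {m: True, i: True}


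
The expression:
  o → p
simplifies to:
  p ∨ ¬o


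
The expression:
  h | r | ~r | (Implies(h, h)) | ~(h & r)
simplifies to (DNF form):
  True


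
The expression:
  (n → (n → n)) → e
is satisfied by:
  {e: True}


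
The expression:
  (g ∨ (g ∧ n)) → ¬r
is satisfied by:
  {g: False, r: False}
  {r: True, g: False}
  {g: True, r: False}


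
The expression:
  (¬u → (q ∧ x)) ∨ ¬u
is always true.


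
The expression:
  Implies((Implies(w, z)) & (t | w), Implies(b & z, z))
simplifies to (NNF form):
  True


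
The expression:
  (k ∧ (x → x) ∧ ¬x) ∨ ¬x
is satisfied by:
  {x: False}


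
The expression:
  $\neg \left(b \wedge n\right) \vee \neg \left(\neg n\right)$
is always true.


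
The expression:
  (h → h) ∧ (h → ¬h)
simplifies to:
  ¬h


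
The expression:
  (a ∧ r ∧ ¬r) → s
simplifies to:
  True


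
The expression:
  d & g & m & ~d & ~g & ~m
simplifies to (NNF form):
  False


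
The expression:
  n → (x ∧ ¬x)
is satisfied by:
  {n: False}


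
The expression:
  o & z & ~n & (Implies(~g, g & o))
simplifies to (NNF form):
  g & o & z & ~n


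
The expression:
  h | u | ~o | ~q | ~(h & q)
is always true.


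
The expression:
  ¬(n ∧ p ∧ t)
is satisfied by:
  {p: False, t: False, n: False}
  {n: True, p: False, t: False}
  {t: True, p: False, n: False}
  {n: True, t: True, p: False}
  {p: True, n: False, t: False}
  {n: True, p: True, t: False}
  {t: True, p: True, n: False}


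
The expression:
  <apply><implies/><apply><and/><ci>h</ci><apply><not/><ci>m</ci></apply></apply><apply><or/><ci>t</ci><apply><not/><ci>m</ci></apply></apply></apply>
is always true.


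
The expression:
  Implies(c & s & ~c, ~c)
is always true.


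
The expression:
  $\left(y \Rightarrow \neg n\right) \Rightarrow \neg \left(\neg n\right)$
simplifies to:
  $n$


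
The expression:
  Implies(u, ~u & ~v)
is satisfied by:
  {u: False}


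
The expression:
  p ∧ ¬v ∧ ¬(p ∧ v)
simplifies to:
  p ∧ ¬v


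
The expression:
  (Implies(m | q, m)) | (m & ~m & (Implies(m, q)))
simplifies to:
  m | ~q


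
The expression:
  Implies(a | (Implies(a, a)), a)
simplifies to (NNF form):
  a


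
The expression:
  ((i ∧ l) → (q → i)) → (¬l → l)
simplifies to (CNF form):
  l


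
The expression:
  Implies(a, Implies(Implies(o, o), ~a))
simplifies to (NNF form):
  ~a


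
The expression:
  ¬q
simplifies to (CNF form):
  ¬q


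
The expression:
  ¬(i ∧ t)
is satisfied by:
  {t: False, i: False}
  {i: True, t: False}
  {t: True, i: False}


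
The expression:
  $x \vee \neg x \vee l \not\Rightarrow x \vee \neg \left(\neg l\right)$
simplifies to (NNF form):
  $\text{True}$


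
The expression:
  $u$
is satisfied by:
  {u: True}


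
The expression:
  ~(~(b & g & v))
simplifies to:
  b & g & v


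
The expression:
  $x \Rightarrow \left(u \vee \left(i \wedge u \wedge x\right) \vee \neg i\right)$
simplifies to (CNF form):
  $u \vee \neg i \vee \neg x$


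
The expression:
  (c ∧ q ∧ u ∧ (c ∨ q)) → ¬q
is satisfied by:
  {u: False, c: False, q: False}
  {q: True, u: False, c: False}
  {c: True, u: False, q: False}
  {q: True, c: True, u: False}
  {u: True, q: False, c: False}
  {q: True, u: True, c: False}
  {c: True, u: True, q: False}


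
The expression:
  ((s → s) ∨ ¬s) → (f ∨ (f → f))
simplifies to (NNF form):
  True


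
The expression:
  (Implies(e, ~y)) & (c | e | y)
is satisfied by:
  {c: True, y: False, e: False}
  {c: True, y: True, e: False}
  {y: True, c: False, e: False}
  {e: True, c: True, y: False}
  {e: True, c: False, y: False}


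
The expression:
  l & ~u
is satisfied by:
  {l: True, u: False}


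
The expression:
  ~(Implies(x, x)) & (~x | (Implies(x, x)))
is never true.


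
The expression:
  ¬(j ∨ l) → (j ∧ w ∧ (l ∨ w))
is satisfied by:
  {l: True, j: True}
  {l: True, j: False}
  {j: True, l: False}


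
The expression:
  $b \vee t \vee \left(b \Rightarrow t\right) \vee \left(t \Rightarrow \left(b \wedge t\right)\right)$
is always true.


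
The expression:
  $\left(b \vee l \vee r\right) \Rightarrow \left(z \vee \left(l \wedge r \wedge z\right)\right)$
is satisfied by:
  {z: True, l: False, b: False, r: False}
  {r: True, z: True, l: False, b: False}
  {z: True, b: True, l: False, r: False}
  {r: True, z: True, b: True, l: False}
  {z: True, l: True, b: False, r: False}
  {z: True, r: True, l: True, b: False}
  {z: True, b: True, l: True, r: False}
  {r: True, z: True, b: True, l: True}
  {r: False, l: False, b: False, z: False}


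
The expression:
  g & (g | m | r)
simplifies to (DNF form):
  g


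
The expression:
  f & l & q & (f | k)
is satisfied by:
  {f: True, q: True, l: True}


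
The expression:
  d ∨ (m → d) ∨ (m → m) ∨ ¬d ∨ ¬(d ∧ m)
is always true.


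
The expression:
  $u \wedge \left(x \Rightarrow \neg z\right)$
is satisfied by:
  {u: True, z: False, x: False}
  {x: True, u: True, z: False}
  {z: True, u: True, x: False}


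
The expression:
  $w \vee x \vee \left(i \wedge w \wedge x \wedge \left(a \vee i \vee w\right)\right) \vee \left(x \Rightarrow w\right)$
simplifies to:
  $\text{True}$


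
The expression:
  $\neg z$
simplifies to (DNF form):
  $\neg z$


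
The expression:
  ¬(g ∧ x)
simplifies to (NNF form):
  ¬g ∨ ¬x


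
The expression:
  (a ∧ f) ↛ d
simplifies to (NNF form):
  a ∧ f ∧ ¬d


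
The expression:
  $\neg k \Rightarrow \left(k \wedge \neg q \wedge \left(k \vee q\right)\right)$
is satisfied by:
  {k: True}


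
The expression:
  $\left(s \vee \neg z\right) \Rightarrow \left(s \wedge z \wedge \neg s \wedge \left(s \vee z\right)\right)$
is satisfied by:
  {z: True, s: False}


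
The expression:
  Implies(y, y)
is always true.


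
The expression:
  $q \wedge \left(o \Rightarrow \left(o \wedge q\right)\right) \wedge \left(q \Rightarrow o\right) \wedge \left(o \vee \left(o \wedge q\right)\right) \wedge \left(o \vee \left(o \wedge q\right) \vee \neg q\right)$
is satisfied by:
  {o: True, q: True}


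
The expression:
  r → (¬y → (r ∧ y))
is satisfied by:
  {y: True, r: False}
  {r: False, y: False}
  {r: True, y: True}


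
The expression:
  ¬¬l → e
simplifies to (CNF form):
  e ∨ ¬l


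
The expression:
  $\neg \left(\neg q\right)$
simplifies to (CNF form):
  $q$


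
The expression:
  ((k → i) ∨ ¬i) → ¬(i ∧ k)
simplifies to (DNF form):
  ¬i ∨ ¬k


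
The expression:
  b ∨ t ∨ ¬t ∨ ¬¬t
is always true.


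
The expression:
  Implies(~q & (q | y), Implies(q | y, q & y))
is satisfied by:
  {q: True, y: False}
  {y: False, q: False}
  {y: True, q: True}


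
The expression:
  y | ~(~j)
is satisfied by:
  {y: True, j: True}
  {y: True, j: False}
  {j: True, y: False}


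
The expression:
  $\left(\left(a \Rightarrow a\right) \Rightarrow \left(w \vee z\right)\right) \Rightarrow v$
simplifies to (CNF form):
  $\left(v \vee \neg w\right) \wedge \left(v \vee \neg z\right)$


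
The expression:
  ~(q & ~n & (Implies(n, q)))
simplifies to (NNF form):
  n | ~q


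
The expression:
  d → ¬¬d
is always true.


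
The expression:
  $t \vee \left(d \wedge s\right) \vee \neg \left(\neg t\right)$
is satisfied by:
  {d: True, t: True, s: True}
  {d: True, t: True, s: False}
  {t: True, s: True, d: False}
  {t: True, s: False, d: False}
  {d: True, s: True, t: False}


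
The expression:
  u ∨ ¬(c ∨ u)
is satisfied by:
  {u: True, c: False}
  {c: False, u: False}
  {c: True, u: True}


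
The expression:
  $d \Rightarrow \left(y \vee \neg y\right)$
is always true.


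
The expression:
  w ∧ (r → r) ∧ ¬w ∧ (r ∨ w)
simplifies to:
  False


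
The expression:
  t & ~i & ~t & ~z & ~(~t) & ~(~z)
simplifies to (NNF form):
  False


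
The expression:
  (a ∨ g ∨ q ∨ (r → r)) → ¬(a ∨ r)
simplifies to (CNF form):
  ¬a ∧ ¬r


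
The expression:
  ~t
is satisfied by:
  {t: False}


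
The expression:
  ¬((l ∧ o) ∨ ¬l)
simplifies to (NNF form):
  l ∧ ¬o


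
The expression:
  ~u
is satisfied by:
  {u: False}


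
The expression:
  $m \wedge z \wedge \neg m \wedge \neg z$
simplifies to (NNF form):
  $\text{False}$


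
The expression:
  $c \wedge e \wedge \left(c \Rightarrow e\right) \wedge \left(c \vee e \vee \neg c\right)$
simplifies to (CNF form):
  $c \wedge e$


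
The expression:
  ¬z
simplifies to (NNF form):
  ¬z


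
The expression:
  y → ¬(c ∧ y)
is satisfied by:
  {c: False, y: False}
  {y: True, c: False}
  {c: True, y: False}


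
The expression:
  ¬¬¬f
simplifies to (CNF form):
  ¬f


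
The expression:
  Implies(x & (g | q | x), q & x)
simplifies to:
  q | ~x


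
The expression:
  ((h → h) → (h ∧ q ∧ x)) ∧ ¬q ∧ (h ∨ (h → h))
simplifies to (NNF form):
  False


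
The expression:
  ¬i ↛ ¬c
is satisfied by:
  {c: True, i: False}


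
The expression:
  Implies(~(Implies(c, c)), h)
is always true.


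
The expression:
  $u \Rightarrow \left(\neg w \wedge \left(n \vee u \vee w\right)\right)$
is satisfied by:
  {w: False, u: False}
  {u: True, w: False}
  {w: True, u: False}


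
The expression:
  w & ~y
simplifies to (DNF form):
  w & ~y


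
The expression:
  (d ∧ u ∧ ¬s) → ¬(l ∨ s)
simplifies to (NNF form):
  s ∨ ¬d ∨ ¬l ∨ ¬u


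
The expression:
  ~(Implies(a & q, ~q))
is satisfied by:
  {a: True, q: True}


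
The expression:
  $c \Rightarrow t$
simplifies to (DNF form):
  $t \vee \neg c$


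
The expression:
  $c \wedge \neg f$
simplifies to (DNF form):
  $c \wedge \neg f$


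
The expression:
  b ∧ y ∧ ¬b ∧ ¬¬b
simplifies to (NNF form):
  False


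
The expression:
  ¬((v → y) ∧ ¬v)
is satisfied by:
  {v: True}


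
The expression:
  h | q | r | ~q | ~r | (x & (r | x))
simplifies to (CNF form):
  True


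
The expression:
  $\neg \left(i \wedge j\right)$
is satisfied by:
  {i: False, j: False}
  {j: True, i: False}
  {i: True, j: False}


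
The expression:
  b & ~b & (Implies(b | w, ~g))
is never true.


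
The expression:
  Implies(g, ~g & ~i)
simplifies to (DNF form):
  ~g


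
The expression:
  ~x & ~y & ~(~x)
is never true.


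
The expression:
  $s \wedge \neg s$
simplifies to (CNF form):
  $\text{False}$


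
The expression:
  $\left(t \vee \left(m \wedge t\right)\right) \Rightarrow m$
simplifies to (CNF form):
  $m \vee \neg t$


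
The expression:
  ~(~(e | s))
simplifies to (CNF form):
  e | s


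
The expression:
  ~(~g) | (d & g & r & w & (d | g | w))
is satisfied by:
  {g: True}


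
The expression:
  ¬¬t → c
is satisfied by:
  {c: True, t: False}
  {t: False, c: False}
  {t: True, c: True}


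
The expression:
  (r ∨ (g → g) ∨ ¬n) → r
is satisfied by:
  {r: True}


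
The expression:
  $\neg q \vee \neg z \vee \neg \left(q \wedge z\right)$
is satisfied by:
  {q: False, z: False}
  {z: True, q: False}
  {q: True, z: False}


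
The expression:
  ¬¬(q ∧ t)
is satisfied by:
  {t: True, q: True}


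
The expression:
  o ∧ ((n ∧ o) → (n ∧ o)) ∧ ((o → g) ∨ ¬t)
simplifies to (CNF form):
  o ∧ (g ∨ ¬t)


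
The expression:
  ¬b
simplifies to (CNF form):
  ¬b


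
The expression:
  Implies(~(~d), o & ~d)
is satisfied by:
  {d: False}


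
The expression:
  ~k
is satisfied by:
  {k: False}


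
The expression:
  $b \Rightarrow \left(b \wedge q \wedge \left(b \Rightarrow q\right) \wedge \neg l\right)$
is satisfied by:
  {q: True, b: False, l: False}
  {q: False, b: False, l: False}
  {l: True, q: True, b: False}
  {l: True, q: False, b: False}
  {b: True, q: True, l: False}


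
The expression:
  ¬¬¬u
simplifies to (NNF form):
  ¬u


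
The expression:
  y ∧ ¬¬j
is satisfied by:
  {j: True, y: True}


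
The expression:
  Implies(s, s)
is always true.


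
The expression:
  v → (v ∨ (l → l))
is always true.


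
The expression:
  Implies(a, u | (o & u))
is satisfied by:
  {u: True, a: False}
  {a: False, u: False}
  {a: True, u: True}


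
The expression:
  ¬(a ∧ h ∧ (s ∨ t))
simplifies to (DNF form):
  (¬s ∧ ¬t) ∨ ¬a ∨ ¬h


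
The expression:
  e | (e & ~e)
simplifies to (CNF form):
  e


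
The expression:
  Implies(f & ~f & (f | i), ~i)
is always true.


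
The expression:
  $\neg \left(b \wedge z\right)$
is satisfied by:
  {z: False, b: False}
  {b: True, z: False}
  {z: True, b: False}


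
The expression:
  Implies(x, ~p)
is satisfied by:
  {p: False, x: False}
  {x: True, p: False}
  {p: True, x: False}


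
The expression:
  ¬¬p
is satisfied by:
  {p: True}


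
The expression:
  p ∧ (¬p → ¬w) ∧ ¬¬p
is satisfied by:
  {p: True}


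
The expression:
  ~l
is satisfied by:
  {l: False}


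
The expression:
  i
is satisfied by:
  {i: True}


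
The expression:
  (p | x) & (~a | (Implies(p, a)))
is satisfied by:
  {x: True, p: True}
  {x: True, p: False}
  {p: True, x: False}


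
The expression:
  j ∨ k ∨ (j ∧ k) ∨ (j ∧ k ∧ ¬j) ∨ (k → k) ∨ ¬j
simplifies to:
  True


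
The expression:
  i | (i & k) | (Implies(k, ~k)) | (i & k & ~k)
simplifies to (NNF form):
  i | ~k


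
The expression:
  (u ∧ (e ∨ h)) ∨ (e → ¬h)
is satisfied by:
  {u: True, h: False, e: False}
  {h: False, e: False, u: False}
  {u: True, e: True, h: False}
  {e: True, h: False, u: False}
  {u: True, h: True, e: False}
  {h: True, u: False, e: False}
  {u: True, e: True, h: True}


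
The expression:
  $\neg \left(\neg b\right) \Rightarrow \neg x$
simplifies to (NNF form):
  $\neg b \vee \neg x$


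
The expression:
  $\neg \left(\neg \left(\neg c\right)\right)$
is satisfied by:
  {c: False}


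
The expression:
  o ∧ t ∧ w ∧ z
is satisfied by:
  {t: True, z: True, w: True, o: True}


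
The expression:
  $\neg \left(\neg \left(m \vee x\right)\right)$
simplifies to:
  $m \vee x$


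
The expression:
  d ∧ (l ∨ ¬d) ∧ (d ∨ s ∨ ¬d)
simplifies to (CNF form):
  d ∧ l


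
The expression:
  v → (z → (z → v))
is always true.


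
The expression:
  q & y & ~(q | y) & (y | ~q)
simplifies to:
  False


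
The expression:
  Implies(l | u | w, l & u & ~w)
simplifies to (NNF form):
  ~w & (l | ~u) & (u | ~l)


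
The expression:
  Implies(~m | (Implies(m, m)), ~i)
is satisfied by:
  {i: False}


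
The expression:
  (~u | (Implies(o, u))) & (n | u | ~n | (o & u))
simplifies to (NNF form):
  True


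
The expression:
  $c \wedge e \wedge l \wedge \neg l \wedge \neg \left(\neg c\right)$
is never true.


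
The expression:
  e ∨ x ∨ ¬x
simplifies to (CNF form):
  True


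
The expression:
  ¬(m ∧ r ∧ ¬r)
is always true.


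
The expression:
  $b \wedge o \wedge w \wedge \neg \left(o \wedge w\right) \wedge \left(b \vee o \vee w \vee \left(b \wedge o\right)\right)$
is never true.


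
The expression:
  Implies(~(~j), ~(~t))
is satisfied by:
  {t: True, j: False}
  {j: False, t: False}
  {j: True, t: True}


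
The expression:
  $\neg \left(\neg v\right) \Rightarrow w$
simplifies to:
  $w \vee \neg v$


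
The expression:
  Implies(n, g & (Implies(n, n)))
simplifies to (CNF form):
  g | ~n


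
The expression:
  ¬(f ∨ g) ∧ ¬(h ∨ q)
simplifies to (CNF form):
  ¬f ∧ ¬g ∧ ¬h ∧ ¬q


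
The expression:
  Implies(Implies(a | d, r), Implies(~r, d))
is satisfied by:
  {r: True, a: True, d: True}
  {r: True, a: True, d: False}
  {r: True, d: True, a: False}
  {r: True, d: False, a: False}
  {a: True, d: True, r: False}
  {a: True, d: False, r: False}
  {d: True, a: False, r: False}


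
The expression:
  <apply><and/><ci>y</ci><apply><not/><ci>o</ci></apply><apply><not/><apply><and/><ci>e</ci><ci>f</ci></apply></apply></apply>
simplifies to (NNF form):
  <apply><and/><ci>y</ci><apply><not/><ci>o</ci></apply><apply><or/><apply><not/><ci>e</ci></apply><apply><not/><ci>f</ci></apply></apply></apply>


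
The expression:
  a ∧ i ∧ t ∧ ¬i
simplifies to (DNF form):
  False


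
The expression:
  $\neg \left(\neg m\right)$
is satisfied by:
  {m: True}


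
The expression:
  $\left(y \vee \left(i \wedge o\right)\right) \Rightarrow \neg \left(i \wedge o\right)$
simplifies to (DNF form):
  $\neg i \vee \neg o$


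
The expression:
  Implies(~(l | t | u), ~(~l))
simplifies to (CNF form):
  l | t | u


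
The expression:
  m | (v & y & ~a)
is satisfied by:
  {y: True, m: True, v: True, a: False}
  {y: True, m: True, a: False, v: False}
  {m: True, v: True, a: False, y: False}
  {m: True, a: False, v: False, y: False}
  {m: True, y: True, a: True, v: True}
  {m: True, y: True, a: True, v: False}
  {m: True, a: True, v: True, y: False}
  {m: True, a: True, v: False, y: False}
  {y: True, v: True, a: False, m: False}


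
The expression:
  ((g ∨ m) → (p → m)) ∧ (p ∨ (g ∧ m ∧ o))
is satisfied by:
  {o: True, p: True, m: True, g: False}
  {o: True, p: True, g: False, m: False}
  {p: True, m: True, g: False, o: False}
  {p: True, g: False, m: False, o: False}
  {o: True, p: True, m: True, g: True}
  {p: True, m: True, g: True, o: False}
  {o: True, m: True, g: True, p: False}


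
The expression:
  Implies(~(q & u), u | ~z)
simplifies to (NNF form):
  u | ~z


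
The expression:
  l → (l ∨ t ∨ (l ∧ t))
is always true.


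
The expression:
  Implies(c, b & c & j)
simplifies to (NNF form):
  ~c | (b & j)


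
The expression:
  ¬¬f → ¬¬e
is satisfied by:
  {e: True, f: False}
  {f: False, e: False}
  {f: True, e: True}


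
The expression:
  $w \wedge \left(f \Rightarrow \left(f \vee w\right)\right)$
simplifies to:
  $w$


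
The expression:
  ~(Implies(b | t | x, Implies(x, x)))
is never true.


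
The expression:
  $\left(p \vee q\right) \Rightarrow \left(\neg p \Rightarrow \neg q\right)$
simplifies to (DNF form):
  $p \vee \neg q$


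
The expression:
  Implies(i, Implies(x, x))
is always true.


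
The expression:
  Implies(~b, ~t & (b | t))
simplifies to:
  b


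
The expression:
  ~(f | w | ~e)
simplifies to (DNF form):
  e & ~f & ~w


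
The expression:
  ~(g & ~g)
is always true.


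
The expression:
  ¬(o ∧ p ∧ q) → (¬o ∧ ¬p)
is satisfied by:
  {q: True, p: False, o: False}
  {q: False, p: False, o: False}
  {o: True, p: True, q: True}


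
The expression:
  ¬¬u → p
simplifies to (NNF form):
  p ∨ ¬u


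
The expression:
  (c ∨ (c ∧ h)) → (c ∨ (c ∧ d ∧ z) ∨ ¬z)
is always true.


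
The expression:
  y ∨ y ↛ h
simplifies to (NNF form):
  y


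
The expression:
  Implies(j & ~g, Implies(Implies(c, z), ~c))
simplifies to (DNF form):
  g | ~c | ~j | ~z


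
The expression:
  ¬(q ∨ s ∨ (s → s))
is never true.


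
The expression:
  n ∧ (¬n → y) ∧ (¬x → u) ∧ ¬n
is never true.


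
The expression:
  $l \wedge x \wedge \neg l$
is never true.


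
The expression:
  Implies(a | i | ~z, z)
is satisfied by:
  {z: True}


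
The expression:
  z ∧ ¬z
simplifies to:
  False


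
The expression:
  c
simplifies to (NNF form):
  c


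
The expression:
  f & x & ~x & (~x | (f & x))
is never true.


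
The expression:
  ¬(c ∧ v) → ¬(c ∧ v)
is always true.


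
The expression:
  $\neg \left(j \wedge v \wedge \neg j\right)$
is always true.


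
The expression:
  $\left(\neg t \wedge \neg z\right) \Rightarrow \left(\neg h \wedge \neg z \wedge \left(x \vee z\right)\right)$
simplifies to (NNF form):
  $t \vee z \vee \left(x \wedge \neg h\right)$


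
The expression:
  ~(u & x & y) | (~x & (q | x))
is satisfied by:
  {u: False, y: False, x: False}
  {x: True, u: False, y: False}
  {y: True, u: False, x: False}
  {x: True, y: True, u: False}
  {u: True, x: False, y: False}
  {x: True, u: True, y: False}
  {y: True, u: True, x: False}


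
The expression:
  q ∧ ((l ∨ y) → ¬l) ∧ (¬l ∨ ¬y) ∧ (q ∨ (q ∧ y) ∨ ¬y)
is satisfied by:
  {q: True, l: False}


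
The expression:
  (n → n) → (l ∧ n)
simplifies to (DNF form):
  l ∧ n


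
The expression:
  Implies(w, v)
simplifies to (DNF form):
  v | ~w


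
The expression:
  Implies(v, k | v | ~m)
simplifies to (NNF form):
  True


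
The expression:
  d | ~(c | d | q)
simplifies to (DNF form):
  d | (~c & ~q)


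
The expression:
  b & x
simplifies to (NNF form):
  b & x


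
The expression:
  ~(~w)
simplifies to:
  w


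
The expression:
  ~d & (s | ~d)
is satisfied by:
  {d: False}


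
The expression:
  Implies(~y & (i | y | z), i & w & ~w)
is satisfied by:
  {y: True, i: False, z: False}
  {y: True, z: True, i: False}
  {y: True, i: True, z: False}
  {y: True, z: True, i: True}
  {z: False, i: False, y: False}


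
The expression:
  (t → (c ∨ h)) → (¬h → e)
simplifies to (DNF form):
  e ∨ h ∨ (t ∧ ¬c)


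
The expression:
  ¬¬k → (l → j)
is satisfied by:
  {j: True, l: False, k: False}
  {l: False, k: False, j: False}
  {j: True, k: True, l: False}
  {k: True, l: False, j: False}
  {j: True, l: True, k: False}
  {l: True, j: False, k: False}
  {j: True, k: True, l: True}


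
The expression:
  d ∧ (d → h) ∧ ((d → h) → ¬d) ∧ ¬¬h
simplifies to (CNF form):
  False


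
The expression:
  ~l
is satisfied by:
  {l: False}


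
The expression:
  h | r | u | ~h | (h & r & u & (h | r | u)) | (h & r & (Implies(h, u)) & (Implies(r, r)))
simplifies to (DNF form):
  True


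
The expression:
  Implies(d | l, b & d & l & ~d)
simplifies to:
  ~d & ~l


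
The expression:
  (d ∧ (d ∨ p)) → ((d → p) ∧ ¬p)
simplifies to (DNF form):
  ¬d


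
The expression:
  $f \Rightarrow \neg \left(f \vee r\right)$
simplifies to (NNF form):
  $\neg f$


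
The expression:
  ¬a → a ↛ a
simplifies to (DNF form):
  a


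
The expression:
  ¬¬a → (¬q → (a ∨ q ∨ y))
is always true.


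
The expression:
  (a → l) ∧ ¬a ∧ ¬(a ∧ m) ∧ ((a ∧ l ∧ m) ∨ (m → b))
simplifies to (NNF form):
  ¬a ∧ (b ∨ ¬m)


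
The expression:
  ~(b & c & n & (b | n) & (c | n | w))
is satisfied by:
  {c: False, n: False, b: False}
  {b: True, c: False, n: False}
  {n: True, c: False, b: False}
  {b: True, n: True, c: False}
  {c: True, b: False, n: False}
  {b: True, c: True, n: False}
  {n: True, c: True, b: False}


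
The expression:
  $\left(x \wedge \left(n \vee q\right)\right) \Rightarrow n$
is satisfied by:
  {n: True, q: False, x: False}
  {q: False, x: False, n: False}
  {n: True, x: True, q: False}
  {x: True, q: False, n: False}
  {n: True, q: True, x: False}
  {q: True, n: False, x: False}
  {n: True, x: True, q: True}


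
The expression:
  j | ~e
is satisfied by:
  {j: True, e: False}
  {e: False, j: False}
  {e: True, j: True}


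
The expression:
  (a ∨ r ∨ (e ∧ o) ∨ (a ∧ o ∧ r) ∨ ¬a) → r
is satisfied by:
  {r: True}


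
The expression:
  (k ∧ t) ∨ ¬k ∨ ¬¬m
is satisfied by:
  {t: True, m: True, k: False}
  {t: True, k: False, m: False}
  {m: True, k: False, t: False}
  {m: False, k: False, t: False}
  {t: True, m: True, k: True}
  {t: True, k: True, m: False}
  {m: True, k: True, t: False}


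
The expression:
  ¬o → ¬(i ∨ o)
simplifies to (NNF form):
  o ∨ ¬i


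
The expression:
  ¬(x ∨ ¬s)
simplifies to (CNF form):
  s ∧ ¬x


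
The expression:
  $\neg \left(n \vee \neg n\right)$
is never true.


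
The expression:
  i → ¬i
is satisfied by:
  {i: False}


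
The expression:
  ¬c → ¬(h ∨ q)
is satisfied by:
  {c: True, q: False, h: False}
  {c: True, h: True, q: False}
  {c: True, q: True, h: False}
  {c: True, h: True, q: True}
  {h: False, q: False, c: False}


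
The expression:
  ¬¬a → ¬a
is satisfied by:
  {a: False}


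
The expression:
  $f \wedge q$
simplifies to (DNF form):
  $f \wedge q$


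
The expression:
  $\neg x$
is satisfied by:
  {x: False}


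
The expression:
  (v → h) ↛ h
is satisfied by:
  {v: False, h: False}


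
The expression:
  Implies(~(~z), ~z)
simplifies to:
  ~z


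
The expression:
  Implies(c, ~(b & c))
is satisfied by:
  {c: False, b: False}
  {b: True, c: False}
  {c: True, b: False}


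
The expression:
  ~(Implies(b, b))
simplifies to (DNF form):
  False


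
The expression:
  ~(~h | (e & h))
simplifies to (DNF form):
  h & ~e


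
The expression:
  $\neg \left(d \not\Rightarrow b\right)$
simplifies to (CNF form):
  $b \vee \neg d$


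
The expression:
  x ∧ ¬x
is never true.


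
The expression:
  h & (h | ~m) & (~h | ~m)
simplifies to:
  h & ~m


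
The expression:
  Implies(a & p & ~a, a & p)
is always true.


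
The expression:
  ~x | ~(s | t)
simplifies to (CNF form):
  (~s | ~x) & (~t | ~x)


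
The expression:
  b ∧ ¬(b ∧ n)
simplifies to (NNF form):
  b ∧ ¬n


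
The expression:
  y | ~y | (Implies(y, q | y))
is always true.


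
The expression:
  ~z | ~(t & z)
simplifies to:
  ~t | ~z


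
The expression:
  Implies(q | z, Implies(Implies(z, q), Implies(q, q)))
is always true.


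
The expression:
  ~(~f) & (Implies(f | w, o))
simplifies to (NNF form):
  f & o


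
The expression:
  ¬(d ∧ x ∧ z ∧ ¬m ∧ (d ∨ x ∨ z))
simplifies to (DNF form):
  m ∨ ¬d ∨ ¬x ∨ ¬z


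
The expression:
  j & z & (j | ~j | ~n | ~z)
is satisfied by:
  {z: True, j: True}


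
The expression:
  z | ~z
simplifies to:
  True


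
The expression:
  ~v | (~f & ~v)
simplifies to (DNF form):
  ~v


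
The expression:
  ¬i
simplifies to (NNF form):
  ¬i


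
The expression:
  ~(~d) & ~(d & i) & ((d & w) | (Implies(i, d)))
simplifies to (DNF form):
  d & ~i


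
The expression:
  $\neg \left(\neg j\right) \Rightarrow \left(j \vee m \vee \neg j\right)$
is always true.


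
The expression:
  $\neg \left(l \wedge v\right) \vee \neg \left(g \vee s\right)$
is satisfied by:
  {g: False, l: False, v: False, s: False}
  {s: True, g: False, l: False, v: False}
  {g: True, s: False, l: False, v: False}
  {s: True, g: True, l: False, v: False}
  {v: True, s: False, g: False, l: False}
  {s: True, v: True, g: False, l: False}
  {v: True, g: True, s: False, l: False}
  {s: True, v: True, g: True, l: False}
  {l: True, v: False, g: False, s: False}
  {l: True, s: True, v: False, g: False}
  {l: True, g: True, v: False, s: False}
  {s: True, l: True, g: True, v: False}
  {l: True, v: True, s: False, g: False}


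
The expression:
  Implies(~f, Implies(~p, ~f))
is always true.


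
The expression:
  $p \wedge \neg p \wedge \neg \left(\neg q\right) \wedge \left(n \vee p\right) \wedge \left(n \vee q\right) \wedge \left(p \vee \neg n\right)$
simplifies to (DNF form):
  $\text{False}$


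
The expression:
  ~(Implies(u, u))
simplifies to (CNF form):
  False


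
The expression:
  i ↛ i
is never true.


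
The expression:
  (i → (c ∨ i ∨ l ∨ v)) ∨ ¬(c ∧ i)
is always true.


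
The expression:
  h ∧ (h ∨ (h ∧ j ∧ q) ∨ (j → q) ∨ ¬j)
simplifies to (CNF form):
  h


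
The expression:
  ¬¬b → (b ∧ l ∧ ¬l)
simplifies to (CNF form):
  ¬b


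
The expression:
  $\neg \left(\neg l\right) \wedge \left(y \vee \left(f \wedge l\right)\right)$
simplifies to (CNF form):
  $l \wedge \left(f \vee y\right)$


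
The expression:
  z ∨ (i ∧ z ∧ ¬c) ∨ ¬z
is always true.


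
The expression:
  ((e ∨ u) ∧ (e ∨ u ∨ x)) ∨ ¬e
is always true.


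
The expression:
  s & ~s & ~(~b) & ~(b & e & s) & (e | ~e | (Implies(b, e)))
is never true.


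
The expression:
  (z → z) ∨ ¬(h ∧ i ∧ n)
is always true.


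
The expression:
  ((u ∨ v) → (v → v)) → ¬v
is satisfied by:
  {v: False}


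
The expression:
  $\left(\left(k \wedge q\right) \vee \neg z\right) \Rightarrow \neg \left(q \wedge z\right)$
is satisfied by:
  {k: False, q: False, z: False}
  {z: True, k: False, q: False}
  {q: True, k: False, z: False}
  {z: True, q: True, k: False}
  {k: True, z: False, q: False}
  {z: True, k: True, q: False}
  {q: True, k: True, z: False}


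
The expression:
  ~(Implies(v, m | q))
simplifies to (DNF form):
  v & ~m & ~q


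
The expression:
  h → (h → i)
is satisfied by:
  {i: True, h: False}
  {h: False, i: False}
  {h: True, i: True}


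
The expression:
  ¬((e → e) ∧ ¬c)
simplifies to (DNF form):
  c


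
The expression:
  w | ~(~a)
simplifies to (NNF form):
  a | w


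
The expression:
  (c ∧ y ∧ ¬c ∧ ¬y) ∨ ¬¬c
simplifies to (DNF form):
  c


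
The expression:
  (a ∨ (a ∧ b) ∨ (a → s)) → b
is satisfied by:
  {b: True}


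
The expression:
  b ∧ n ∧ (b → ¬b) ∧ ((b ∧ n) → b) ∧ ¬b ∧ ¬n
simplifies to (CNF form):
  False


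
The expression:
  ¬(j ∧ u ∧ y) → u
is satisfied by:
  {u: True}


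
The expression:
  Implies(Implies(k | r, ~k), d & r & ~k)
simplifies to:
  k | (d & r)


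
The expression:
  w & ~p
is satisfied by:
  {w: True, p: False}


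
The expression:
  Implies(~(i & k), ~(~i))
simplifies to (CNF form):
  i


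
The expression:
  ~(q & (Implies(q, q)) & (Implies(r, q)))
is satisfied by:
  {q: False}


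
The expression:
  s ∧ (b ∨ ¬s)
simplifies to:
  b ∧ s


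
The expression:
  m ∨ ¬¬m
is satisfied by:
  {m: True}


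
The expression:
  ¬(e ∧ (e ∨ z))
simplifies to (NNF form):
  ¬e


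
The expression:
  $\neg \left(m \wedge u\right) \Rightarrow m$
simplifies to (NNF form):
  $m$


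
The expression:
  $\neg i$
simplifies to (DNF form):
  $\neg i$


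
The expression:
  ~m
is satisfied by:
  {m: False}


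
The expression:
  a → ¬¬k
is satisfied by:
  {k: True, a: False}
  {a: False, k: False}
  {a: True, k: True}


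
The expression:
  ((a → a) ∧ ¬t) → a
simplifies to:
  a ∨ t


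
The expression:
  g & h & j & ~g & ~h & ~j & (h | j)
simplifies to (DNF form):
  False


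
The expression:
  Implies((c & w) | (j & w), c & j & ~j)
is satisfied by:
  {c: False, w: False, j: False}
  {j: True, c: False, w: False}
  {c: True, j: False, w: False}
  {j: True, c: True, w: False}
  {w: True, j: False, c: False}
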